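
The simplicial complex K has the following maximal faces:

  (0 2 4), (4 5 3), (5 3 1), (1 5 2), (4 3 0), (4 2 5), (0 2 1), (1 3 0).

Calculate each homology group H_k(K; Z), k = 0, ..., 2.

H_0 = Z,  H_1 = 0,  H_2 = Z.

Order the vertices as 0 < 1 < 2 < 3 < 4 < 5. Listing each simplex with vertices in this order, K has dimension 2 with simplices:

  0-simplices (6): [0], [1], [2], [3], [4], [5]
  1-simplices (12): [0,1], [0,2], [0,3], [0,4], [1,2], [1,3], [1,5], [2,4], [2,5], [3,4], [3,5], [4,5]
  2-simplices (8): [0,1,2], [0,1,3], [0,2,4], [0,3,4], [1,2,5], [1,3,5], [2,4,5], [3,4,5]

giving chain groups C_0 ≅ Z^6, C_1 ≅ Z^12, C_2 ≅ Z^8.

Boundary ∂_1: C_1 → C_0 sends each edge [p,q] (with p < q) to q − p.
This gives a 6×12 integer matrix of rank 5; reducing to Smith normal form yields diagonal entries (1,1,1,1,1).

The boundary map ∂_2: C_2 → C_1 maps a triangle to the signed sum of its edges. For instance
  ∂[1,3,5] = [3,5] − [1,5] + [1,3],
  ∂[0,2,4] = [2,4] − [0,4] + [0,2].
The resulting 12×8 matrix has rank 7, and its Smith normal form has invariant factors (1,1,1,1,1,1,1).

Now H_k = ker ∂_k / im ∂_{k+1}, so:

  H_0: rank C_0 − rank ∂_1 = 6 − 5 = 1, and the invariant factors of ∂_1 are all 1, so H_0 ≅ Z.
  H_1: rank ker ∂_1 − rank ∂_2 = (12 − 5) − 7 = 0, and the invariant factors of ∂_2 are all 1, so H_1 ≅ 0.
  H_2: rank ker ∂_2 − rank ∂_3 = (8 − 7) − 0 = 1, and there is no ∂_3, so H_2 ≅ Z.

As a check, the Euler characteristic is 6 − 12 + 8 = 2, which agrees with 1 − 0 + 1 = 2.
(K is a triangulation of the 2-sphere S^2.)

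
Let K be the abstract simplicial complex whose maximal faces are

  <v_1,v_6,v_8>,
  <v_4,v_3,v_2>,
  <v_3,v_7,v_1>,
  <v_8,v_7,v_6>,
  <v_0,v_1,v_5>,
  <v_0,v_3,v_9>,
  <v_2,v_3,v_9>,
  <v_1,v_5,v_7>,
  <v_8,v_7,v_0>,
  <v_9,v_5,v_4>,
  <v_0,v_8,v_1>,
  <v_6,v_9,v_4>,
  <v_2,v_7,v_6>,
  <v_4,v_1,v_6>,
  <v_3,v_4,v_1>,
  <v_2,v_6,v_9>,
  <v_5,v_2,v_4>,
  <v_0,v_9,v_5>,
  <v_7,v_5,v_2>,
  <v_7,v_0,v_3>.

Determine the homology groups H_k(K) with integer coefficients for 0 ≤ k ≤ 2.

H_0 ≅ Z,  H_1 ≅ Z ⊕ Z/2Z,  H_2 = 0.

Take the total order v_0 < v_1 < v_2 < v_3 < v_4 < v_5 < v_6 < v_7 < v_8 < v_9 on the vertex set. Then K (dimension 2) consists of the simplices:

  0-simplices (10): [v_0], [v_1], [v_2], [v_3], [v_4], [v_5], [v_6], [v_7], [v_8], [v_9]
  1-simplices (30): (30 of them)
  2-simplices (20): (20 of them)

Hence C_0 ≅ Z^10, C_1 ≅ Z^30, C_2 ≅ Z^20.

Boundary ∂_1: C_1 → C_0 sends each edge [p,q] (with p < q) to q − p.
This gives a 10×30 integer matrix of rank 9; reducing to Smith normal form yields diagonal entries (1,1,1,1,1,1,1,1,1).

∂_2: C_2 → C_1 maps a triangle to the signed sum of its edges. For instance
  ∂[v_2,v_6,v_7] = [v_6,v_7] − [v_2,v_7] + [v_2,v_6],
  ∂[v_1,v_5,v_7] = [v_5,v_7] − [v_1,v_7] + [v_1,v_5].
The 30×20 boundary matrix has rank 20 and Smith normal form diag(1,1,1,1,1,1,1,1,1,1,1,1,1,1,1,1,1,1,1,2).

Computing H_k = (kernel of ∂_k) / (image of ∂_{k+1}):

  H_0: rank C_0 − rank ∂_1 = 10 − 9 = 1, and the invariant factors of ∂_1 are all 1, so H_0 = Z.
  H_1: rank ker ∂_1 − rank ∂_2 = (30 − 9) − 20 = 1, and ∂_2 has invariant factor 2 > 1, so H_1 = Z ⊕ Z/2Z.
  H_2: rank ker ∂_2 − rank ∂_3 = (20 − 20) − 0 = 0, and there is no ∂_3, so H_2 = 0.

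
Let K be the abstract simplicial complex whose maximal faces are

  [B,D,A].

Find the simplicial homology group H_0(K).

Take the total order A < B < D on the vertex set. Then K (dimension 2) consists of the simplices:

  0-simplices (3): A, B, D
  1-simplices (3): AB, AD, BD
  2-simplices (1): ABD

Hence C_0 ≅ Z^3, C_1 ≅ Z^3, C_2 ≅ Z^1.

Boundary ∂_1: C_1 → C_0 maps an edge to its endpoints' difference, ∂[p,q] = q − p. For instance
  ∂AB = B − A.
As a 3×3 matrix over Z this has rank 2, with invariant factors (1,1).

Boundary ∂_2: C_2 → C_1 maps a triangle to the signed sum of its edges. For instance
  ∂ABD = BD − AD + AB.
This gives a 3×1 integer matrix of rank 1; reducing to Smith normal form yields diagonal entries (1).

From H_k ≅ ker(∂_k) / im(∂_{k+1}) we obtain:

  H_0: rank C_0 − rank ∂_1 = 3 − 2 = 1, and the invariant factors of ∂_1 are all 1, so H_0 ≅ Z.

H_0 = Z.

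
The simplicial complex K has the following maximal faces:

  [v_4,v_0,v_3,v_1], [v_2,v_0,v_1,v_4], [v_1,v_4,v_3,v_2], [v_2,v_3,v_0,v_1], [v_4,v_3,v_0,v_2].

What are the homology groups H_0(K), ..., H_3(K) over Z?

Order the vertices as v_0 < v_1 < v_2 < v_3 < v_4. Listing each simplex with vertices in this order, K has dimension 3 with simplices:

  0-simplices (5): [v_0], [v_1], [v_2], [v_3], [v_4]
  1-simplices (10): [v_0,v_1], [v_0,v_2], [v_0,v_3], [v_0,v_4], [v_1,v_2], [v_1,v_3], [v_1,v_4], [v_2,v_3], [v_2,v_4], [v_3,v_4]
  2-simplices (10): [v_0,v_1,v_2], [v_0,v_1,v_3], [v_0,v_1,v_4], [v_0,v_2,v_3], [v_0,v_2,v_4], [v_0,v_3,v_4], [v_1,v_2,v_3], [v_1,v_2,v_4], [v_1,v_3,v_4], [v_2,v_3,v_4]
  3-simplices (5): [v_0,v_1,v_2,v_3], [v_0,v_1,v_2,v_4], [v_0,v_1,v_3,v_4], [v_0,v_2,v_3,v_4], [v_1,v_2,v_3,v_4]

so the chain groups are C_0 ≅ Z^5, C_1 ≅ Z^10, C_2 ≅ Z^10, C_3 ≅ Z^5.

The boundary map ∂_1: C_1 → C_0 sends each edge [p,q] (with p < q) to q − p. For instance
  ∂[v_3,v_4] = [v_4] − [v_3].
As a 5×10 matrix over Z this has rank 4, with invariant factors (1,1,1,1).

The boundary map ∂_2: C_2 → C_1 acts by ∂[p,q,r] = [q,r] − [p,r] + [p,q]. For instance
  ∂[v_1,v_2,v_3] = [v_2,v_3] − [v_1,v_3] + [v_1,v_2],
  ∂[v_1,v_3,v_4] = [v_3,v_4] − [v_1,v_4] + [v_1,v_3].
As a 10×10 matrix over Z this has rank 6, with invariant factors (1,1,1,1,1,1).

Boundary ∂_3: C_3 → C_2 sends each 3-simplex σ to the alternating sum Σ_i (−1)^i (σ with its i-th vertex removed). For instance
  ∂[v_0,v_1,v_2,v_4] = [v_1,v_2,v_4] − [v_0,v_2,v_4] + [v_0,v_1,v_4] − [v_0,v_1,v_2],
  ∂[v_0,v_2,v_3,v_4] = [v_2,v_3,v_4] − [v_0,v_3,v_4] + [v_0,v_2,v_4] − [v_0,v_2,v_3].
The resulting 10×5 matrix has rank 4, and its Smith normal form has invariant factors (1,1,1,1).

Computing H_k = (kernel of ∂_k) / (image of ∂_{k+1}):

  H_0: rank C_0 − rank ∂_1 = 5 − 4 = 1, and the invariant factors of ∂_1 are all 1, so H_0 = Z.
  H_1: rank ker ∂_1 − rank ∂_2 = (10 − 4) − 6 = 0, and the invariant factors of ∂_2 are all 1, so H_1 = 0.
  H_2: rank ker ∂_2 − rank ∂_3 = (10 − 6) − 4 = 0, and the invariant factors of ∂_3 are all 1, so H_2 = 0.
  H_3: rank ker ∂_3 − rank ∂_4 = (5 − 4) − 0 = 1, and there is no ∂_4, so H_3 = Z.

As a check, the Euler characteristic is 5 − 10 + 10 − 5 = 0, which agrees with 1 − 0 + 0 − 1 = 0.

H_0 ≅ Z,  H_1 = 0,  H_2 = 0,  H_3 ≅ Z.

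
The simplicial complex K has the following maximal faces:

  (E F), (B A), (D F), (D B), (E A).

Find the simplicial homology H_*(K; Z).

We work with the vertex ordering A < B < D < E < F. The simplices of K, each written with vertices in increasing order, are:

  0-simplices (5): A, B, D, E, F
  1-simplices (5): AB, AE, BD, DF, EF

so the chain groups are C_0 ≅ Z^5, C_1 ≅ Z^5.

The boundary map ∂_1: C_1 → C_0 is given by ∂[p,q] = [q] − [p]. For instance
  ∂AE = E − A.
This gives a 5×5 integer matrix of rank 4; reducing to Smith normal form yields diagonal entries (1,1,1,1).

From H_k ≅ ker(∂_k) / im(∂_{k+1}) we obtain:

  H_0: rank C_0 − rank ∂_1 = 5 − 4 = 1, and the invariant factors of ∂_1 are all 1, so H_0 ≅ Z.
  H_1: rank ker ∂_1 − rank ∂_2 = (5 − 4) − 0 = 1, and there is no ∂_2, so H_1 ≅ Z.

As a check, the Euler characteristic is 5 − 5 = 0, which agrees with 1 − 1 = 0.

H_0 = Z,  H_1 = Z.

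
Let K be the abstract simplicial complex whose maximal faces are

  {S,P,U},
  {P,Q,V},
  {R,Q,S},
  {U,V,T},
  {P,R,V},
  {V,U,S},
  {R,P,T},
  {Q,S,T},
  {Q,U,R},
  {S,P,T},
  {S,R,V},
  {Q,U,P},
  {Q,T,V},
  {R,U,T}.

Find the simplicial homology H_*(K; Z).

H_0 = Z,  H_1 = Z^2,  H_2 = Z.

Fix the vertex order P < Q < R < S < T < U < V and write every simplex with vertices in increasing order. Then dim K = 2 and the simplices of K are:

  0-simplices (7): P, Q, R, S, T, U, V
  1-simplices (21): PQ, PR, PS, PT, PU, PV, QR, QS, QT, QU, QV, RS, RT, RU, RV, ST, SU, SV, TU, TV, UV
  2-simplices (14): PQU, PQV, PRT, PRV, PST, PSU, QRS, QRU, QST, QTV, RSV, RTU, SUV, TUV

Hence C_0 ≅ Z^7, C_1 ≅ Z^21, C_2 ≅ Z^14.

Boundary ∂_1: C_1 → C_0 sends each edge [p,q] (with p < q) to q − p.
The resulting 7×21 matrix has rank 6, and its Smith normal form has invariant factors (1,1,1,1,1,1).

The boundary map ∂_2: C_2 → C_1 acts by ∂[p,q,r] = [q,r] − [p,r] + [p,q]. For instance
  ∂QRS = RS − QS + QR,
  ∂SUV = UV − SV + SU.
The 21×14 boundary matrix has rank 13 and Smith normal form diag(1,1,1,1,1,1,1,1,1,1,1,1,1).

Reading off H_k = ker ∂_k / im ∂_{k+1}:

  H_0: rank C_0 − rank ∂_1 = 7 − 6 = 1, and the invariant factors of ∂_1 are all 1, so H_0 = Z.
  H_1: rank ker ∂_1 − rank ∂_2 = (21 − 6) − 13 = 2, and the invariant factors of ∂_2 are all 1, so H_1 = Z^2.
  H_2: rank ker ∂_2 − rank ∂_3 = (14 − 13) − 0 = 1, and there is no ∂_3, so H_2 = Z.

As a check, the Euler characteristic is 7 − 21 + 14 = 0, which agrees with 1 − 2 + 1 = 0.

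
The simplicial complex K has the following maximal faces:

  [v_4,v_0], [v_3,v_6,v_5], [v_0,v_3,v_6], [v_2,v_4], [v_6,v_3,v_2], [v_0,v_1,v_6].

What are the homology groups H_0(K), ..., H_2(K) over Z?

Take the total order v_0 < v_1 < v_2 < v_3 < v_4 < v_5 < v_6 on the vertex set. Then K (dimension 2) consists of the simplices:

  0-simplices (7): [v_0], [v_1], [v_2], [v_3], [v_4], [v_5], [v_6]
  1-simplices (11): [v_0,v_1], [v_0,v_3], [v_0,v_4], [v_0,v_6], [v_1,v_6], [v_2,v_3], [v_2,v_4], [v_2,v_6], [v_3,v_5], [v_3,v_6], [v_5,v_6]
  2-simplices (4): [v_0,v_1,v_6], [v_0,v_3,v_6], [v_2,v_3,v_6], [v_3,v_5,v_6]

Hence C_0 ≅ Z^7, C_1 ≅ Z^11, C_2 ≅ Z^4.

The boundary map ∂_1: C_1 → C_0 is given by ∂[p,q] = [q] − [p].
As a 7×11 matrix over Z this has rank 6, with invariant factors (1,1,1,1,1,1).

The boundary map ∂_2: C_2 → C_1 acts by ∂[p,q,r] = [q,r] − [p,r] + [p,q]. For instance
  ∂[v_0,v_3,v_6] = [v_3,v_6] − [v_0,v_6] + [v_0,v_3],
  ∂[v_3,v_5,v_6] = [v_5,v_6] − [v_3,v_6] + [v_3,v_5].
As a 11×4 matrix over Z this has rank 4, with invariant factors (1,1,1,1).

Now H_k = ker ∂_k / im ∂_{k+1}, so:

  H_0: rank C_0 − rank ∂_1 = 7 − 6 = 1, and the invariant factors of ∂_1 are all 1, so H_0 = Z.
  H_1: rank ker ∂_1 − rank ∂_2 = (11 − 6) − 4 = 1, and the invariant factors of ∂_2 are all 1, so H_1 = Z.
  H_2: rank ker ∂_2 − rank ∂_3 = (4 − 4) − 0 = 0, and there is no ∂_3, so H_2 = 0.

H_0 ≅ Z,  H_1 ≅ Z,  H_2 = 0.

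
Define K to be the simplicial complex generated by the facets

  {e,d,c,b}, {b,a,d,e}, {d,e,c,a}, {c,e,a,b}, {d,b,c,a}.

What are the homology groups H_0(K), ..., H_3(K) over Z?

H_0 ≅ Z,  H_1 = 0,  H_2 = 0,  H_3 ≅ Z.

K has 5 vertices, 10 edges, 10 triangles, 5 3-simplices.
rank ∂_0 = 0, rank ∂_1 = 4 ⇒ b_0 = 5 − 0 − 4 = 1; all invariant factors of ∂_1 are 1 so no torsion. So H_0 = Z.
rank ∂_1 = 4, rank ∂_2 = 6 ⇒ b_1 = 10 − 4 − 6 = 0; all invariant factors of ∂_2 are 1 so no torsion. So H_1 = 0.
rank ∂_2 = 6, rank ∂_3 = 4 ⇒ b_2 = 10 − 6 − 4 = 0; all invariant factors of ∂_3 are 1 so no torsion. So H_2 = 0.
rank ∂_3 = 4, rank ∂_4 = 0 ⇒ b_3 = 5 − 4 − 0 = 1. So H_3 = Z.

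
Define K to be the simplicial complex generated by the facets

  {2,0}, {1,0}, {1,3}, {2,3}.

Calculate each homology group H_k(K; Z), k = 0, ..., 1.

Order the vertices as 0 < 1 < 2 < 3. Listing each simplex with vertices in this order, K has dimension 1 with simplices:

  0-simplices (4): [0], [1], [2], [3]
  1-simplices (4): [0,1], [0,2], [1,3], [2,3]

so the chain groups are C_0 ≅ Z^4, C_1 ≅ Z^4.

∂_1: C_1 → C_0 is given by ∂[p,q] = [q] − [p]. For instance
  ∂[2,3] = [3] − [2].
The resulting 4×4 matrix has rank 3, and its Smith normal form has invariant factors (1,1,1).

From H_k ≅ ker(∂_k) / im(∂_{k+1}) we obtain:

  H_0: rank C_0 − rank ∂_1 = 4 − 3 = 1, and the invariant factors of ∂_1 are all 1, so H_0 = Z.
  H_1: rank ker ∂_1 − rank ∂_2 = (4 − 3) − 0 = 1, and there is no ∂_2, so H_1 = Z.

(K is a triangulation of the circle S^1.)

H_0 ≅ Z,  H_1 ≅ Z.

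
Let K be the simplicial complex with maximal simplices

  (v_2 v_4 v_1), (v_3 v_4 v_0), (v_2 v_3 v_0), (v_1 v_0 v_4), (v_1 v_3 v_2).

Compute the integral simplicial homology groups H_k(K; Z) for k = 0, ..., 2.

H_0 ≅ Z,  H_1 ≅ Z,  H_2 = 0.

Order the vertices as v_0 < v_1 < v_2 < v_3 < v_4. Listing each simplex with vertices in this order, K has dimension 2 with simplices:

  0-simplices (5): [v_0], [v_1], [v_2], [v_3], [v_4]
  1-simplices (10): [v_0,v_1], [v_0,v_2], [v_0,v_3], [v_0,v_4], [v_1,v_2], [v_1,v_3], [v_1,v_4], [v_2,v_3], [v_2,v_4], [v_3,v_4]
  2-simplices (5): [v_0,v_1,v_4], [v_0,v_2,v_3], [v_0,v_3,v_4], [v_1,v_2,v_3], [v_1,v_2,v_4]

Hence C_0 ≅ Z^5, C_1 ≅ Z^10, C_2 ≅ Z^5.

∂_1: C_1 → C_0 maps an edge to its endpoints' difference, ∂[p,q] = q − p. For instance
  ∂[v_2,v_4] = [v_4] − [v_2].
This gives a 5×10 integer matrix of rank 4; reducing to Smith normal form yields diagonal entries (1,1,1,1).

∂_2: C_2 → C_1 sends each 2-simplex [p,q,r] to [q,r] − [p,r] + [p,q]. For instance
  ∂[v_0,v_1,v_4] = [v_1,v_4] − [v_0,v_4] + [v_0,v_1],
  ∂[v_0,v_3,v_4] = [v_3,v_4] − [v_0,v_4] + [v_0,v_3].
This gives a 10×5 integer matrix of rank 5; reducing to Smith normal form yields diagonal entries (1,1,1,1,1).

Reading off H_k = ker ∂_k / im ∂_{k+1}:

  H_0: rank C_0 − rank ∂_1 = 5 − 4 = 1, and the invariant factors of ∂_1 are all 1, so H_0 ≅ Z.
  H_1: rank ker ∂_1 − rank ∂_2 = (10 − 4) − 5 = 1, and the invariant factors of ∂_2 are all 1, so H_1 ≅ Z.
  H_2: rank ker ∂_2 − rank ∂_3 = (5 − 5) − 0 = 0, and there is no ∂_3, so H_2 ≅ 0.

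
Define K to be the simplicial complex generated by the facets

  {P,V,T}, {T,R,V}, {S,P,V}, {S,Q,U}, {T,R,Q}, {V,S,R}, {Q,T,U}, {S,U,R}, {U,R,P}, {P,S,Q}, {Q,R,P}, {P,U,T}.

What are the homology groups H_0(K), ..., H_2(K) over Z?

Fix the vertex order P < Q < R < S < T < U < V and write every simplex with vertices in increasing order. Then dim K = 2 and the simplices of K are:

  0-simplices (7): P, Q, R, S, T, U, V
  1-simplices (18): PQ, PR, PS, PT, PU, PV, QR, QS, QT, QU, RS, RT, RU, RV, SU, SV, TU, TV
  2-simplices (12): PQR, PQS, PRU, PSV, PTU, PTV, QRT, QSU, QTU, RSU, RSV, RTV

so the chain groups are C_0 ≅ Z^7, C_1 ≅ Z^18, C_2 ≅ Z^12.

Boundary ∂_1: C_1 → C_0 sends each edge [p,q] (with p < q) to q − p.
The 7×18 boundary matrix has rank 6 and Smith normal form diag(1,1,1,1,1,1).

The boundary map ∂_2: C_2 → C_1 acts by ∂[p,q,r] = [q,r] − [p,r] + [p,q]. For instance
  ∂PRU = RU − PU + PR,
  ∂RSV = SV − RV + RS.
The 18×12 boundary matrix has rank 12 and Smith normal form diag(1,1,1,1,1,1,1,1,1,1,1,2).

From H_k ≅ ker(∂_k) / im(∂_{k+1}) we obtain:

  H_0: rank C_0 − rank ∂_1 = 7 − 6 = 1, and the invariant factors of ∂_1 are all 1, so H_0 ≅ Z.
  H_1: rank ker ∂_1 − rank ∂_2 = (18 − 6) − 12 = 0, and ∂_2 has invariant factor 2 > 1, so H_1 ≅ Z/2Z.
  H_2: rank ker ∂_2 − rank ∂_3 = (12 − 12) − 0 = 0, and there is no ∂_3, so H_2 ≅ 0.

(K is a triangulation of the real projective plane RP^2.)

H_0 ≅ Z,  H_1 ≅ Z/2Z,  H_2 = 0.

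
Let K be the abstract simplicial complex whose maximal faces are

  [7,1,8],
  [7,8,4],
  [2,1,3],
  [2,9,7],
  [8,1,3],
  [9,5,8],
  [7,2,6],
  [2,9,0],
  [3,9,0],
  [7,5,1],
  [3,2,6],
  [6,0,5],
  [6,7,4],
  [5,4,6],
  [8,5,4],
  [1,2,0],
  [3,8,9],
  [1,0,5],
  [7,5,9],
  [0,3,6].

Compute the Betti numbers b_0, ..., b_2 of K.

We work with the vertex ordering 0 < 1 < 2 < 3 < 4 < 5 < 6 < 7 < 8 < 9. The simplices of K, each written with vertices in increasing order, are:

  0-simplices (10): [0], [1], [2], [3], [4], [5], [6], [7], [8], [9]
  1-simplices (30): (30 of them)
  2-simplices (20): (20 of them)

giving chain groups C_0 ≅ Z^10, C_1 ≅ Z^30, C_2 ≅ Z^20.

The boundary map ∂_1: C_1 → C_0 sends each edge [p,q] (with p < q) to q − p.
This gives a 10×30 integer matrix of rank 9; reducing to Smith normal form yields diagonal entries (1,1,1,1,1,1,1,1,1).

The boundary map ∂_2: C_2 → C_1 maps a triangle to the signed sum of its edges. For instance
  ∂[1,5,7] = [5,7] − [1,7] + [1,5],
  ∂[0,3,9] = [3,9] − [0,9] + [0,3].
As a 30×20 matrix over Z this has rank 20, with invariant factors (1,1,1,1,1,1,1,1,1,1,1,1,1,1,1,1,1,1,1,2).

Now H_k = ker ∂_k / im ∂_{k+1}, so:

  H_0: rank C_0 − rank ∂_1 = 10 − 9 = 1, and the invariant factors of ∂_1 are all 1, so H_0 ≅ Z.
  H_1: rank ker ∂_1 − rank ∂_2 = (30 − 9) − 20 = 1, and ∂_2 has invariant factor 2 > 1, so H_1 ≅ Z ⊕ Z/2.
  H_2: rank ker ∂_2 − rank ∂_3 = (20 − 20) − 0 = 0, and there is no ∂_3, so H_2 ≅ 0.

Hence the Betti numbers are b_0 = 1, b_1 = 1, b_2 = 0.

b_0 = 1, b_1 = 1, b_2 = 0.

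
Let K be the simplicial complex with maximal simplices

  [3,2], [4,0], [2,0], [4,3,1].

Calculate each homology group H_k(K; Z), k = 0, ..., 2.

Take the total order 0 < 1 < 2 < 3 < 4 on the vertex set. Then K (dimension 2) consists of the simplices:

  0-simplices (5): [0], [1], [2], [3], [4]
  1-simplices (6): [0,2], [0,4], [1,3], [1,4], [2,3], [3,4]
  2-simplices (1): [1,3,4]

Hence C_0 ≅ Z^5, C_1 ≅ Z^6, C_2 ≅ Z^1.

∂_1: C_1 → C_0 is given by ∂[p,q] = [q] − [p].
This gives a 5×6 integer matrix of rank 4; reducing to Smith normal form yields diagonal entries (1,1,1,1).

Boundary ∂_2: C_2 → C_1 acts by ∂[p,q,r] = [q,r] − [p,r] + [p,q]. For instance
  ∂[1,3,4] = [3,4] − [1,4] + [1,3].
The resulting 6×1 matrix has rank 1, and its Smith normal form has invariant factors (1).

From H_k ≅ ker(∂_k) / im(∂_{k+1}) we obtain:

  H_0: rank C_0 − rank ∂_1 = 5 − 4 = 1, and the invariant factors of ∂_1 are all 1, so H_0 = Z.
  H_1: rank ker ∂_1 − rank ∂_2 = (6 − 4) − 1 = 1, and the invariant factors of ∂_2 are all 1, so H_1 = Z.
  H_2: rank ker ∂_2 − rank ∂_3 = (1 − 1) − 0 = 0, and there is no ∂_3, so H_2 = 0.

H_0 = Z,  H_1 = Z,  H_2 = 0.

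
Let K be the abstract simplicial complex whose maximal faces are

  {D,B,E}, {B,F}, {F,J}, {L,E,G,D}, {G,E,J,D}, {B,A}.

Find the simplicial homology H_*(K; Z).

We work with the vertex ordering A < B < D < E < F < G < J < L. The simplices of K, each written with vertices in increasing order, are:

  0-simplices (8): A, B, D, E, F, G, J, L
  1-simplices (14): AB, BD, BE, BF, DE, DG, DJ, DL, EG, EJ, EL, FJ, GJ, GL
  2-simplices (8): BDE, DEG, DEJ, DEL, DGJ, DGL, EGJ, EGL
  3-simplices (2): DEGJ, DEGL

so the chain groups are C_0 ≅ Z^8, C_1 ≅ Z^14, C_2 ≅ Z^8, C_3 ≅ Z^2.

The boundary map ∂_1: C_1 → C_0 is given by ∂[p,q] = [q] − [p]. For instance
  ∂EG = G − E.
The resulting 8×14 matrix has rank 7, and its Smith normal form has invariant factors (1,1,1,1,1,1,1).

The boundary map ∂_2: C_2 → C_1 maps a triangle to the signed sum of its edges. For instance
  ∂DEL = EL − DL + DE,
  ∂DEG = EG − DG + DE.
The resulting 14×8 matrix has rank 6, and its Smith normal form has invariant factors (1,1,1,1,1,1).

Boundary ∂_3: C_3 → C_2 sends each 3-simplex σ to the alternating sum Σ_i (−1)^i (σ with its i-th vertex removed). For instance
  ∂DEGL = EGL − DGL + DEL − DEG,
  ∂DEGJ = EGJ − DGJ + DEJ − DEG.
The 8×2 boundary matrix has rank 2 and Smith normal form diag(1,1).

Computing H_k = (kernel of ∂_k) / (image of ∂_{k+1}):

  H_0: rank C_0 − rank ∂_1 = 8 − 7 = 1, and the invariant factors of ∂_1 are all 1, so H_0 = Z.
  H_1: rank ker ∂_1 − rank ∂_2 = (14 − 7) − 6 = 1, and the invariant factors of ∂_2 are all 1, so H_1 = Z.
  H_2: rank ker ∂_2 − rank ∂_3 = (8 − 6) − 2 = 0, and the invariant factors of ∂_3 are all 1, so H_2 = 0.
  H_3: rank ker ∂_3 − rank ∂_4 = (2 − 2) − 0 = 0, and there is no ∂_4, so H_3 = 0.

H_0 ≅ Z,  H_1 ≅ Z,  H_2 = 0,  H_3 = 0.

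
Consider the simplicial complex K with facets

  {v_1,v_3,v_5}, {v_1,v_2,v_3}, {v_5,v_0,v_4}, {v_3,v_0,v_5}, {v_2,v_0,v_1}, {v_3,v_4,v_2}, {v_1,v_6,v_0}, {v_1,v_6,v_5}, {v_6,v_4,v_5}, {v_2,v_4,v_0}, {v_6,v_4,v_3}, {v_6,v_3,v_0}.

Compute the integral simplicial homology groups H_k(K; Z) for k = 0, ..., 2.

K has 7 vertices, 18 edges, 12 triangles.
rank ∂_0 = 0, rank ∂_1 = 6 ⇒ b_0 = 7 − 0 − 6 = 1; all invariant factors of ∂_1 are 1 so no torsion. So H_0 ≅ Z.
rank ∂_1 = 6, rank ∂_2 = 12 ⇒ b_1 = 18 − 6 − 12 = 0; ∂_2 has invariant factor(s) [2] giving torsion. So H_1 ≅ Z/2.
rank ∂_2 = 12, rank ∂_3 = 0 ⇒ b_2 = 12 − 12 − 0 = 0. So H_2 ≅ 0.

H_0 ≅ Z,  H_1 ≅ Z/2,  H_2 = 0.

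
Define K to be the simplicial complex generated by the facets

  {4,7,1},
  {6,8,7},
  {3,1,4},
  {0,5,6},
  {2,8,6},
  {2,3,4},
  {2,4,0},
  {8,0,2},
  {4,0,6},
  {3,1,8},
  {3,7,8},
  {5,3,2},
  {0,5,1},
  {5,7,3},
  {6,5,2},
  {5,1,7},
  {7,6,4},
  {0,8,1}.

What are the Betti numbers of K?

b_0 = 1, b_1 = 1, b_2 = 0.

Order the vertices as 0 < 1 < 2 < 3 < 4 < 5 < 6 < 7 < 8. Listing each simplex with vertices in this order, K has dimension 2 with simplices:

  0-simplices (9): [0], [1], [2], [3], [4], [5], [6], [7], [8]
  1-simplices (27): (27 of them)
  2-simplices (18): [0,1,5], [0,1,8], [0,2,4], [0,2,8], [0,4,6], [0,5,6], [1,3,4], [1,3,8], [1,4,7], [1,5,7], [2,3,4], [2,3,5], [2,5,6], [2,6,8], [3,5,7], [3,7,8], [4,6,7], [6,7,8]

giving chain groups C_0 ≅ Z^9, C_1 ≅ Z^27, C_2 ≅ Z^18.

∂_1: C_1 → C_0 maps an edge to its endpoints' difference, ∂[p,q] = q − p. For instance
  ∂[3,7] = [7] − [3].
This gives a 9×27 integer matrix of rank 8; reducing to Smith normal form yields diagonal entries (1,1,1,1,1,1,1,1).

The boundary map ∂_2: C_2 → C_1 sends each 2-simplex [p,q,r] to [q,r] − [p,r] + [p,q]. For instance
  ∂[3,7,8] = [7,8] − [3,8] + [3,7],
  ∂[0,2,4] = [2,4] − [0,4] + [0,2].
As a 27×18 matrix over Z this has rank 18, with invariant factors (1,1,1,1,1,1,1,1,1,1,1,1,1,1,1,1,1,2).

Reading off H_k = ker ∂_k / im ∂_{k+1}:

  H_0: rank C_0 − rank ∂_1 = 9 − 8 = 1, and the invariant factors of ∂_1 are all 1, so H_0 ≅ Z.
  H_1: rank ker ∂_1 − rank ∂_2 = (27 − 8) − 18 = 1, and ∂_2 has invariant factor 2 > 1, so H_1 ≅ Z ⊕ Z/2Z.
  H_2: rank ker ∂_2 − rank ∂_3 = (18 − 18) − 0 = 0, and there is no ∂_3, so H_2 ≅ 0.

As a check, the Euler characteristic is 9 − 27 + 18 = 0, which agrees with 1 − 1 + 0 = 0.

Hence the Betti numbers are b_0 = 1, b_1 = 1, b_2 = 0.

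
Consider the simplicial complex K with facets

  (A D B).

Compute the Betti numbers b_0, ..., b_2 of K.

b_0 = 1, b_1 = 0, b_2 = 0.

K has 3 vertices, 3 edges, 1 triangle.
rank ∂_0 = 0, rank ∂_1 = 2 ⇒ b_0 = 3 − 0 − 2 = 1; all invariant factors of ∂_1 are 1 so no torsion. So H_0 ≅ Z.
rank ∂_1 = 2, rank ∂_2 = 1 ⇒ b_1 = 3 − 2 − 1 = 0; all invariant factors of ∂_2 are 1 so no torsion. So H_1 ≅ 0.
rank ∂_2 = 1, rank ∂_3 = 0 ⇒ b_2 = 1 − 1 − 0 = 0. So H_2 ≅ 0.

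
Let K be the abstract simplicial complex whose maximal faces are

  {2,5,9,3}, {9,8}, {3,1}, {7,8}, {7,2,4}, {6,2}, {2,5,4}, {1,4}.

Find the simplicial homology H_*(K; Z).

H_0 = Z,  H_1 = Z^2,  H_2 = 0,  H_3 = 0.

Order the vertices as 1 < 2 < 3 < 4 < 5 < 6 < 7 < 8 < 9. Listing each simplex with vertices in this order, K has dimension 3 with simplices:

  0-simplices (9): [1], [2], [3], [4], [5], [6], [7], [8], [9]
  1-simplices (15): [1,3], [1,4], [2,3], [2,4], [2,5], [2,6], [2,7], [2,9], [3,5], [3,9], [4,5], [4,7], [5,9], [7,8], [8,9]
  2-simplices (6): [2,3,5], [2,3,9], [2,4,5], [2,4,7], [2,5,9], [3,5,9]
  3-simplices (1): [2,3,5,9]

so the chain groups are C_0 ≅ Z^9, C_1 ≅ Z^15, C_2 ≅ Z^6, C_3 ≅ Z^1.

∂_1: C_1 → C_0 maps an edge to its endpoints' difference, ∂[p,q] = q − p.
As a 9×15 matrix over Z this has rank 8, with invariant factors (1,1,1,1,1,1,1,1).

The boundary map ∂_2: C_2 → C_1 maps a triangle to the signed sum of its edges. For instance
  ∂[3,5,9] = [5,9] − [3,9] + [3,5],
  ∂[2,3,5] = [3,5] − [2,5] + [2,3].
This gives a 15×6 integer matrix of rank 5; reducing to Smith normal form yields diagonal entries (1,1,1,1,1).

Boundary ∂_3: C_3 → C_2 sends each 3-simplex σ to the alternating sum Σ_i (−1)^i (σ with its i-th vertex removed). For instance
  ∂[2,3,5,9] = [3,5,9] − [2,5,9] + [2,3,9] − [2,3,5].
The 6×1 boundary matrix has rank 1 and Smith normal form diag(1).

Computing H_k = (kernel of ∂_k) / (image of ∂_{k+1}):

  H_0: rank C_0 − rank ∂_1 = 9 − 8 = 1, and the invariant factors of ∂_1 are all 1, so H_0 ≅ Z.
  H_1: rank ker ∂_1 − rank ∂_2 = (15 − 8) − 5 = 2, and the invariant factors of ∂_2 are all 1, so H_1 ≅ Z^2.
  H_2: rank ker ∂_2 − rank ∂_3 = (6 − 5) − 1 = 0, and the invariant factors of ∂_3 are all 1, so H_2 ≅ 0.
  H_3: rank ker ∂_3 − rank ∂_4 = (1 − 1) − 0 = 0, and there is no ∂_4, so H_3 ≅ 0.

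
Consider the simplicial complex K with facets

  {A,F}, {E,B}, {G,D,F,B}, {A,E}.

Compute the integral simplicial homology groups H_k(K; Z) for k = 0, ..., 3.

Fix the vertex order A < B < D < E < F < G and write every simplex with vertices in increasing order. Then dim K = 3 and the simplices of K are:

  0-simplices (6): A, B, D, E, F, G
  1-simplices (9): AE, AF, BD, BE, BF, BG, DF, DG, FG
  2-simplices (4): BDF, BDG, BFG, DFG
  3-simplices (1): BDFG

Hence C_0 ≅ Z^6, C_1 ≅ Z^9, C_2 ≅ Z^4, C_3 ≅ Z^1.

∂_1: C_1 → C_0 maps an edge to its endpoints' difference, ∂[p,q] = q − p. For instance
  ∂AE = E − A.
The resulting 6×9 matrix has rank 5, and its Smith normal form has invariant factors (1,1,1,1,1).

∂_2: C_2 → C_1 sends each 2-simplex [p,q,r] to [q,r] − [p,r] + [p,q]. For instance
  ∂DFG = FG − DG + DF,
  ∂BDF = DF − BF + BD.
The resulting 9×4 matrix has rank 3, and its Smith normal form has invariant factors (1,1,1).

∂_3: C_3 → C_2 sends each 3-simplex σ to the alternating sum Σ_i (−1)^i (σ with its i-th vertex removed). For instance
  ∂BDFG = DFG − BFG + BDG − BDF.
The resulting 4×1 matrix has rank 1, and its Smith normal form has invariant factors (1).

From H_k ≅ ker(∂_k) / im(∂_{k+1}) we obtain:

  H_0: rank C_0 − rank ∂_1 = 6 − 5 = 1, and the invariant factors of ∂_1 are all 1, so H_0 = Z.
  H_1: rank ker ∂_1 − rank ∂_2 = (9 − 5) − 3 = 1, and the invariant factors of ∂_2 are all 1, so H_1 = Z.
  H_2: rank ker ∂_2 − rank ∂_3 = (4 − 3) − 1 = 0, and the invariant factors of ∂_3 are all 1, so H_2 = 0.
  H_3: rank ker ∂_3 − rank ∂_4 = (1 − 1) − 0 = 0, and there is no ∂_4, so H_3 = 0.

H_0 ≅ Z,  H_1 ≅ Z,  H_2 = 0,  H_3 = 0.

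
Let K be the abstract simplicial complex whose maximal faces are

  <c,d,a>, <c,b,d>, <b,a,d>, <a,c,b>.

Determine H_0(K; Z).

K has 4 vertices, 6 edges, 4 triangles.
rank ∂_0 = 0, rank ∂_1 = 3 ⇒ b_0 = 4 − 0 − 3 = 1; all invariant factors of ∂_1 are 1 so no torsion. So H_0 = Z.

H_0 ≅ Z.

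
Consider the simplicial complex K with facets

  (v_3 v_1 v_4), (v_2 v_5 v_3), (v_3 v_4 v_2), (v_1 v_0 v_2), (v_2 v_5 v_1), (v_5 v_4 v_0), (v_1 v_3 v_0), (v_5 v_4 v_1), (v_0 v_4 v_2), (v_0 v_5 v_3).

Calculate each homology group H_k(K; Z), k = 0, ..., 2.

H_0 = Z,  H_1 = Z/2,  H_2 = 0.

Fix the vertex order v_0 < v_1 < v_2 < v_3 < v_4 < v_5 and write every simplex with vertices in increasing order. Then dim K = 2 and the simplices of K are:

  0-simplices (6): [v_0], [v_1], [v_2], [v_3], [v_4], [v_5]
  1-simplices (15): (15 of them)
  2-simplices (10): [v_0,v_1,v_2], [v_0,v_1,v_3], [v_0,v_2,v_4], [v_0,v_3,v_5], [v_0,v_4,v_5], [v_1,v_2,v_5], [v_1,v_3,v_4], [v_1,v_4,v_5], [v_2,v_3,v_4], [v_2,v_3,v_5]

giving chain groups C_0 ≅ Z^6, C_1 ≅ Z^15, C_2 ≅ Z^10.

Boundary ∂_1: C_1 → C_0 sends each edge [p,q] (with p < q) to q − p.
This gives a 6×15 integer matrix of rank 5; reducing to Smith normal form yields diagonal entries (1,1,1,1,1).

∂_2: C_2 → C_1 maps a triangle to the signed sum of its edges. For instance
  ∂[v_2,v_3,v_5] = [v_3,v_5] − [v_2,v_5] + [v_2,v_3],
  ∂[v_0,v_4,v_5] = [v_4,v_5] − [v_0,v_5] + [v_0,v_4].
This gives a 15×10 integer matrix of rank 10; reducing to Smith normal form yields diagonal entries (1,1,1,1,1,1,1,1,1,2).

Reading off H_k = ker ∂_k / im ∂_{k+1}:

  H_0: rank C_0 − rank ∂_1 = 6 − 5 = 1, and the invariant factors of ∂_1 are all 1, so H_0 ≅ Z.
  H_1: rank ker ∂_1 − rank ∂_2 = (15 − 5) − 10 = 0, and ∂_2 has invariant factor 2 > 1, so H_1 ≅ Z/2.
  H_2: rank ker ∂_2 − rank ∂_3 = (10 − 10) − 0 = 0, and there is no ∂_3, so H_2 ≅ 0.

As a check, the Euler characteristic is 6 − 15 + 10 = 1, which agrees with 1 − 0 + 0 = 1.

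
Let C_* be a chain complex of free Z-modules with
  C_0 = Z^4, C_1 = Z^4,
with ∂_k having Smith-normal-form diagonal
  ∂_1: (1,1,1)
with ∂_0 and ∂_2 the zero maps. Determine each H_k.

H_0: b_0 = 4 − 0 − 3 = 1; torsion from ∂_1 factors > 1: none. So H_0 ≅ Z.
H_1: b_1 = 4 − 3 − 0 = 1; torsion from ∂_2 factors > 1: none. So H_1 ≅ Z.

H_0 ≅ Z,  H_1 ≅ Z.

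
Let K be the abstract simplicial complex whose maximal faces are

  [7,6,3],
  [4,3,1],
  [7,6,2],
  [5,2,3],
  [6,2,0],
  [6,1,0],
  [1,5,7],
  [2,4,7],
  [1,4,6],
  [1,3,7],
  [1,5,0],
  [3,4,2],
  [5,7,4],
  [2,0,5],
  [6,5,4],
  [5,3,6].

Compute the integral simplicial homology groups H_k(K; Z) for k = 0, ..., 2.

H_0 ≅ Z,  H_1 ≅ Z^2,  H_2 ≅ Z.

K has 8 vertices, 24 edges, 16 triangles.
rank ∂_0 = 0, rank ∂_1 = 7 ⇒ b_0 = 8 − 0 − 7 = 1; all invariant factors of ∂_1 are 1 so no torsion. So H_0 = Z.
rank ∂_1 = 7, rank ∂_2 = 15 ⇒ b_1 = 24 − 7 − 15 = 2; all invariant factors of ∂_2 are 1 so no torsion. So H_1 = Z^2.
rank ∂_2 = 15, rank ∂_3 = 0 ⇒ b_2 = 16 − 15 − 0 = 1. So H_2 = Z.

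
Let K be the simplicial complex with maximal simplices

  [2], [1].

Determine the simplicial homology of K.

H_0 = Z^2.

K has 2 vertices.
rank ∂_0 = 0, rank ∂_1 = 0 ⇒ b_0 = 2 − 0 − 0 = 2. So H_0 ≅ Z^2.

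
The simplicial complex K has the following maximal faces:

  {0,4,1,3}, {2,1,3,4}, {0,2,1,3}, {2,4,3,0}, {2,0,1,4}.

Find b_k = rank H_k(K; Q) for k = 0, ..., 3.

We work with the vertex ordering 0 < 1 < 2 < 3 < 4. The simplices of K, each written with vertices in increasing order, are:

  0-simplices (5): [0], [1], [2], [3], [4]
  1-simplices (10): [0,1], [0,2], [0,3], [0,4], [1,2], [1,3], [1,4], [2,3], [2,4], [3,4]
  2-simplices (10): [0,1,2], [0,1,3], [0,1,4], [0,2,3], [0,2,4], [0,3,4], [1,2,3], [1,2,4], [1,3,4], [2,3,4]
  3-simplices (5): [0,1,2,3], [0,1,2,4], [0,1,3,4], [0,2,3,4], [1,2,3,4]

so the chain groups are C_0 ≅ Z^5, C_1 ≅ Z^10, C_2 ≅ Z^10, C_3 ≅ Z^5.

Boundary ∂_1: C_1 → C_0 maps an edge to its endpoints' difference, ∂[p,q] = q − p. For instance
  ∂[0,4] = [4] − [0].
The 5×10 boundary matrix has rank 4 and Smith normal form diag(1,1,1,1).

Boundary ∂_2: C_2 → C_1 sends each 2-simplex [p,q,r] to [q,r] − [p,r] + [p,q]. For instance
  ∂[1,3,4] = [3,4] − [1,4] + [1,3],
  ∂[1,2,3] = [2,3] − [1,3] + [1,2].
The 10×10 boundary matrix has rank 6 and Smith normal form diag(1,1,1,1,1,1).

The boundary map ∂_3: C_3 → C_2 sends each 3-simplex σ to the alternating sum Σ_i (−1)^i (σ with its i-th vertex removed). For instance
  ∂[0,1,3,4] = [1,3,4] − [0,3,4] + [0,1,4] − [0,1,3],
  ∂[0,2,3,4] = [2,3,4] − [0,3,4] + [0,2,4] − [0,2,3].
As a 10×5 matrix over Z this has rank 4, with invariant factors (1,1,1,1).

Computing H_k = (kernel of ∂_k) / (image of ∂_{k+1}):

  H_0: rank C_0 − rank ∂_1 = 5 − 4 = 1, and the invariant factors of ∂_1 are all 1, so H_0 ≅ Z.
  H_1: rank ker ∂_1 − rank ∂_2 = (10 − 4) − 6 = 0, and the invariant factors of ∂_2 are all 1, so H_1 ≅ 0.
  H_2: rank ker ∂_2 − rank ∂_3 = (10 − 6) − 4 = 0, and the invariant factors of ∂_3 are all 1, so H_2 ≅ 0.
  H_3: rank ker ∂_3 − rank ∂_4 = (5 − 4) − 0 = 1, and there is no ∂_4, so H_3 ≅ Z.

As a check, the Euler characteristic is 5 − 10 + 10 − 5 = 0, which agrees with 1 − 0 + 0 − 1 = 0.

Hence the Betti numbers are b_0 = 1, b_1 = 0, b_2 = 0, b_3 = 1.

b_0 = 1, b_1 = 0, b_2 = 0, b_3 = 1.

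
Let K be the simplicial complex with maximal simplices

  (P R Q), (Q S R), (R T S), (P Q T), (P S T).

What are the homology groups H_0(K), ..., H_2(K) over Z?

H_0 = Z,  H_1 = Z,  H_2 = 0.

Take the total order P < Q < R < S < T on the vertex set. Then K (dimension 2) consists of the simplices:

  0-simplices (5): P, Q, R, S, T
  1-simplices (10): PQ, PR, PS, PT, QR, QS, QT, RS, RT, ST
  2-simplices (5): PQR, PQT, PST, QRS, RST

giving chain groups C_0 ≅ Z^5, C_1 ≅ Z^10, C_2 ≅ Z^5.

∂_1: C_1 → C_0 is given by ∂[p,q] = [q] − [p].
This gives a 5×10 integer matrix of rank 4; reducing to Smith normal form yields diagonal entries (1,1,1,1).

The boundary map ∂_2: C_2 → C_1 sends each 2-simplex [p,q,r] to [q,r] − [p,r] + [p,q]. For instance
  ∂PST = ST − PT + PS,
  ∂QRS = RS − QS + QR.
The 10×5 boundary matrix has rank 5 and Smith normal form diag(1,1,1,1,1).

Now H_k = ker ∂_k / im ∂_{k+1}, so:

  H_0: rank C_0 − rank ∂_1 = 5 − 4 = 1, and the invariant factors of ∂_1 are all 1, so H_0 ≅ Z.
  H_1: rank ker ∂_1 − rank ∂_2 = (10 − 4) − 5 = 1, and the invariant factors of ∂_2 are all 1, so H_1 ≅ Z.
  H_2: rank ker ∂_2 − rank ∂_3 = (5 − 5) − 0 = 0, and there is no ∂_3, so H_2 ≅ 0.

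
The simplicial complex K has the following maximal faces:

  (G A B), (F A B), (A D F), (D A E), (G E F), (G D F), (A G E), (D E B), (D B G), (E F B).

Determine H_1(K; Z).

H_1 = Z_2.

K has 6 vertices, 15 edges, 10 triangles.
rank ∂_1 = 5, rank ∂_2 = 10 ⇒ b_1 = 15 − 5 − 10 = 0; ∂_2 has invariant factor(s) [2] giving torsion. So H_1 = Z_2.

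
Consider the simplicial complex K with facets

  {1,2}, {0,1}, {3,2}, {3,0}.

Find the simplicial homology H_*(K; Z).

H_0 = Z,  H_1 = Z.

Take the total order 0 < 1 < 2 < 3 on the vertex set. Then K (dimension 1) consists of the simplices:

  0-simplices (4): [0], [1], [2], [3]
  1-simplices (4): [0,1], [0,3], [1,2], [2,3]

Hence C_0 ≅ Z^4, C_1 ≅ Z^4.

∂_1: C_1 → C_0 is given by ∂[p,q] = [q] − [p].
The resulting 4×4 matrix has rank 3, and its Smith normal form has invariant factors (1,1,1).

From H_k ≅ ker(∂_k) / im(∂_{k+1}) we obtain:

  H_0: rank C_0 − rank ∂_1 = 4 − 3 = 1, and the invariant factors of ∂_1 are all 1, so H_0 = Z.
  H_1: rank ker ∂_1 − rank ∂_2 = (4 − 3) − 0 = 1, and there is no ∂_2, so H_1 = Z.

(K is a triangulation of the circle S^1.)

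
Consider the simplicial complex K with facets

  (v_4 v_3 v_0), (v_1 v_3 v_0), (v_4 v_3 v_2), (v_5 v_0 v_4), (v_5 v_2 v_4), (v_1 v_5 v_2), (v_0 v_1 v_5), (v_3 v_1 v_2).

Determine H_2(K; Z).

Fix the vertex order v_0 < v_1 < v_2 < v_3 < v_4 < v_5 and write every simplex with vertices in increasing order. Then dim K = 2 and the simplices of K are:

  0-simplices (6): [v_0], [v_1], [v_2], [v_3], [v_4], [v_5]
  1-simplices (12): [v_0,v_1], [v_0,v_3], [v_0,v_4], [v_0,v_5], [v_1,v_2], [v_1,v_3], [v_1,v_5], [v_2,v_3], [v_2,v_4], [v_2,v_5], [v_3,v_4], [v_4,v_5]
  2-simplices (8): [v_0,v_1,v_3], [v_0,v_1,v_5], [v_0,v_3,v_4], [v_0,v_4,v_5], [v_1,v_2,v_3], [v_1,v_2,v_5], [v_2,v_3,v_4], [v_2,v_4,v_5]

Hence C_0 ≅ Z^6, C_1 ≅ Z^12, C_2 ≅ Z^8.

Boundary ∂_1: C_1 → C_0 sends each edge [p,q] (with p < q) to q − p. For instance
  ∂[v_2,v_4] = [v_4] − [v_2].
This gives a 6×12 integer matrix of rank 5; reducing to Smith normal form yields diagonal entries (1,1,1,1,1).

∂_2: C_2 → C_1 acts by ∂[p,q,r] = [q,r] − [p,r] + [p,q]. For instance
  ∂[v_0,v_1,v_3] = [v_1,v_3] − [v_0,v_3] + [v_0,v_1],
  ∂[v_2,v_4,v_5] = [v_4,v_5] − [v_2,v_5] + [v_2,v_4].
The 12×8 boundary matrix has rank 7 and Smith normal form diag(1,1,1,1,1,1,1).

From H_k ≅ ker(∂_k) / im(∂_{k+1}) we obtain:

  H_2: rank ker ∂_2 − rank ∂_3 = (8 − 7) − 0 = 1, and there is no ∂_3, so H_2 ≅ Z.

H_2 ≅ Z.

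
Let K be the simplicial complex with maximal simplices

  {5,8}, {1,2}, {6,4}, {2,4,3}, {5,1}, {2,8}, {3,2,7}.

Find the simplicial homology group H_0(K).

H_0 ≅ Z.

Fix the vertex order 1 < 2 < 3 < 4 < 5 < 6 < 7 < 8 and write every simplex with vertices in increasing order. Then dim K = 2 and the simplices of K are:

  0-simplices (8): [1], [2], [3], [4], [5], [6], [7], [8]
  1-simplices (10): [1,2], [1,5], [2,3], [2,4], [2,7], [2,8], [3,4], [3,7], [4,6], [5,8]
  2-simplices (2): [2,3,4], [2,3,7]

Hence C_0 ≅ Z^8, C_1 ≅ Z^10, C_2 ≅ Z^2.

∂_1: C_1 → C_0 is given by ∂[p,q] = [q] − [p]. For instance
  ∂[1,2] = [2] − [1].
The resulting 8×10 matrix has rank 7, and its Smith normal form has invariant factors (1,1,1,1,1,1,1).

Boundary ∂_2: C_2 → C_1 acts by ∂[p,q,r] = [q,r] − [p,r] + [p,q]. For instance
  ∂[2,3,4] = [3,4] − [2,4] + [2,3],
  ∂[2,3,7] = [3,7] − [2,7] + [2,3].
This gives a 10×2 integer matrix of rank 2; reducing to Smith normal form yields diagonal entries (1,1).

Reading off H_k = ker ∂_k / im ∂_{k+1}:

  H_0: rank C_0 − rank ∂_1 = 8 − 7 = 1, and the invariant factors of ∂_1 are all 1, so H_0 = Z.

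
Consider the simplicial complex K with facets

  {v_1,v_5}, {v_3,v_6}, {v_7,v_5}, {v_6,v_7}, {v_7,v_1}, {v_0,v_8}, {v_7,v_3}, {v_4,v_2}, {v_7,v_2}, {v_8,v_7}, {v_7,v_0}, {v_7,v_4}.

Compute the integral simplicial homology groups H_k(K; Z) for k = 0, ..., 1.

Order the vertices as v_0 < v_1 < v_2 < v_3 < v_4 < v_5 < v_6 < v_7 < v_8. Listing each simplex with vertices in this order, K has dimension 1 with simplices:

  0-simplices (9): [v_0], [v_1], [v_2], [v_3], [v_4], [v_5], [v_6], [v_7], [v_8]
  1-simplices (12): [v_0,v_7], [v_0,v_8], [v_1,v_5], [v_1,v_7], [v_2,v_4], [v_2,v_7], [v_3,v_6], [v_3,v_7], [v_4,v_7], [v_5,v_7], [v_6,v_7], [v_7,v_8]

Hence C_0 ≅ Z^9, C_1 ≅ Z^12.

∂_1: C_1 → C_0 maps an edge to its endpoints' difference, ∂[p,q] = q − p. For instance
  ∂[v_6,v_7] = [v_7] − [v_6].
The resulting 9×12 matrix has rank 8, and its Smith normal form has invariant factors (1,1,1,1,1,1,1,1).

Now H_k = ker ∂_k / im ∂_{k+1}, so:

  H_0: rank C_0 − rank ∂_1 = 9 − 8 = 1, and the invariant factors of ∂_1 are all 1, so H_0 = Z.
  H_1: rank ker ∂_1 − rank ∂_2 = (12 − 8) − 0 = 4, and there is no ∂_2, so H_1 = Z^4.

As a check, the Euler characteristic is 9 − 12 = -3, which agrees with 1 − 4 = -3.
(K is a triangulation of a wedge of 4 circles.)

H_0 ≅ Z,  H_1 ≅ Z^4.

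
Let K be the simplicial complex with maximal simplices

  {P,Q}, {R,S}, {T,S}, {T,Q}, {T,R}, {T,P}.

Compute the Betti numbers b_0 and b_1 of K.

b_0 = 1, b_1 = 2.

K has 5 vertices, 6 edges.
rank ∂_0 = 0, rank ∂_1 = 4 ⇒ b_0 = 5 − 0 − 4 = 1; all invariant factors of ∂_1 are 1 so no torsion. So H_0 ≅ Z.
rank ∂_1 = 4, rank ∂_2 = 0 ⇒ b_1 = 6 − 4 − 0 = 2. So H_1 ≅ Z^2.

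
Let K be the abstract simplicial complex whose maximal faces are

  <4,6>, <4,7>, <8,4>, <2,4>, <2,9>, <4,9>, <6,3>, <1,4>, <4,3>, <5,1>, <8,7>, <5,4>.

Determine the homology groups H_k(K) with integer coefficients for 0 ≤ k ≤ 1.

Order the vertices as 1 < 2 < 3 < 4 < 5 < 6 < 7 < 8 < 9. Listing each simplex with vertices in this order, K has dimension 1 with simplices:

  0-simplices (9): [1], [2], [3], [4], [5], [6], [7], [8], [9]
  1-simplices (12): [1,4], [1,5], [2,4], [2,9], [3,4], [3,6], [4,5], [4,6], [4,7], [4,8], [4,9], [7,8]

so the chain groups are C_0 ≅ Z^9, C_1 ≅ Z^12.

Boundary ∂_1: C_1 → C_0 is given by ∂[p,q] = [q] − [p]. For instance
  ∂[3,4] = [4] − [3].
This gives a 9×12 integer matrix of rank 8; reducing to Smith normal form yields diagonal entries (1,1,1,1,1,1,1,1).

Computing H_k = (kernel of ∂_k) / (image of ∂_{k+1}):

  H_0: rank C_0 − rank ∂_1 = 9 − 8 = 1, and the invariant factors of ∂_1 are all 1, so H_0 ≅ Z.
  H_1: rank ker ∂_1 − rank ∂_2 = (12 − 8) − 0 = 4, and there is no ∂_2, so H_1 ≅ Z^4.

As a check, the Euler characteristic is 9 − 12 = -3, which agrees with 1 − 4 = -3.

H_0 = Z,  H_1 = Z^4.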